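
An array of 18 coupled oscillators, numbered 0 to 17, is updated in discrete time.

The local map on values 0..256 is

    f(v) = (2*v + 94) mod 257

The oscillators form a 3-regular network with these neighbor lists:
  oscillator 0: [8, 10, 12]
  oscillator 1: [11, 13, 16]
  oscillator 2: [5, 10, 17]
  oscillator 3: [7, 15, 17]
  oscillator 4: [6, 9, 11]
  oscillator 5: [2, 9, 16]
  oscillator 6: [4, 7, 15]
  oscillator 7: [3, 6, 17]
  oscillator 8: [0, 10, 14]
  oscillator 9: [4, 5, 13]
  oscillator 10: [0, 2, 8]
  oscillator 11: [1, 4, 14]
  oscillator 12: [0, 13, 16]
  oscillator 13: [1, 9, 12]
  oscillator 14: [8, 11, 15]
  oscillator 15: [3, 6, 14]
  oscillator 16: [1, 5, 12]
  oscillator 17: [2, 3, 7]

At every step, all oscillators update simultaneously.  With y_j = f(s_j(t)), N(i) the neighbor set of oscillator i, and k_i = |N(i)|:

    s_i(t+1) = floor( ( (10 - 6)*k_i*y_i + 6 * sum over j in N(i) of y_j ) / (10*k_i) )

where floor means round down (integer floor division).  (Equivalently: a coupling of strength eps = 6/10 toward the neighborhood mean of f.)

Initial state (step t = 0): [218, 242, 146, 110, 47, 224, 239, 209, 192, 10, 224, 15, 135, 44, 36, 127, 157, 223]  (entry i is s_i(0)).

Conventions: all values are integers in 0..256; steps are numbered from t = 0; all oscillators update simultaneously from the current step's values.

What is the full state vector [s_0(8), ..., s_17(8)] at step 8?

Simulating step by step:
t=0: [218, 242, 146, 110, 47, 224, 239, 209, 192, 10, 224, 15, 135, 44, 36, 127, 157, 223]
t=1: [77, 117, 68, 97, 134, 90, 130, 130, 130, 125, 84, 133, 112, 129, 153, 92, 100, 98]
t=2: [131, 75, 103, 42, 99, 77, 83, 71, 118, 78, 117, 105, 100, 81, 101, 62, 44, 84]
t=3: [75, 194, 82, 163, 74, 194, 99, 131, 71, 207, 71, 82, 122, 208, 83, 131, 178, 93]
t=4: [208, 179, 97, 109, 154, 179, 102, 83, 191, 244, 190, 94, 170, 212, 68, 79, 183, 61]
t=5: [223, 124, 138, 116, 84, 138, 96, 63, 227, 96, 187, 124, 162, 89, 191, 166, 194, 104]
t=6: [91, 99, 119, 114, 30, 118, 90, 116, 104, 38, 119, 95, 117, 61, 145, 131, 161, 98]
t=7: [45, 94, 66, 66, 104, 110, 71, 50, 62, 156, 57, 74, 107, 141, 85, 81, 99, 55]
t=8: [169, 89, 184, 221, 143, 104, 193, 210, 167, 103, 208, 112, 88, 92, 146, 196, 40, 210]

Answer: [169, 89, 184, 221, 143, 104, 193, 210, 167, 103, 208, 112, 88, 92, 146, 196, 40, 210]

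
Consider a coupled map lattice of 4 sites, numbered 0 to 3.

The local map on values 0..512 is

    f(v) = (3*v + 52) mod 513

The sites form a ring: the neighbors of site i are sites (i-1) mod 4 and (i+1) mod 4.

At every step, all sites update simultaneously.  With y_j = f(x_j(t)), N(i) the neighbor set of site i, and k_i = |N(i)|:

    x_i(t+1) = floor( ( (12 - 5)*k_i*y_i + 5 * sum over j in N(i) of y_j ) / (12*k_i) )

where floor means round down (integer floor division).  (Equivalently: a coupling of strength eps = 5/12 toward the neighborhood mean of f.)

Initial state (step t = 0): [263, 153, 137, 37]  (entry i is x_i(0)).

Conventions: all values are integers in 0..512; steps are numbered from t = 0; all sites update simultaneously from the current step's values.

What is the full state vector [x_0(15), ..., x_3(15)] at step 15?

Simulating step by step:
t=0: [263, 153, 137, 37]
t=1: [331, 462, 410, 259]
t=2: [162, 297, 301, 241]
t=3: [158, 348, 402, 250]
t=4: [82, 91, 210, 219]
t=5: [282, 286, 207, 211]
t=6: [343, 345, 211, 213]
t=7: [81, 82, 150, 151]
t=8: [339, 339, 460, 460]
t=9: [118, 118, 330, 330]
t=10: [324, 324, 97, 97]
t=11: [476, 476, 378, 378]
t=12: [392, 392, 221, 221]
t=13: [202, 202, 202, 202]
t=14: [145, 145, 145, 145]
t=15: [487, 487, 487, 487]

Answer: [487, 487, 487, 487]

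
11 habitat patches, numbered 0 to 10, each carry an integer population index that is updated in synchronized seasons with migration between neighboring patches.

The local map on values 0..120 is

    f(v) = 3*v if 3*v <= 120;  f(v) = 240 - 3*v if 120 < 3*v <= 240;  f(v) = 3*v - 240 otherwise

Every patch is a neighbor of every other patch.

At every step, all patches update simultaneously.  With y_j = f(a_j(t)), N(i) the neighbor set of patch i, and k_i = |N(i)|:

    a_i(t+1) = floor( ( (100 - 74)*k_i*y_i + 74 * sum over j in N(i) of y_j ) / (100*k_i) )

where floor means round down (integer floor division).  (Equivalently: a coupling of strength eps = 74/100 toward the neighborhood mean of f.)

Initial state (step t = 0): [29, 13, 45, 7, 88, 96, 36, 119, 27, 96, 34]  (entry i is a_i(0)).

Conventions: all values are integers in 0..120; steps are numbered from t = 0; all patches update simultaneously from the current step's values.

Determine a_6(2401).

Simulating step by step:
t=0: [29, 13, 45, 7, 88, 96, 36, 119, 27, 96, 34]
t=1: [73, 64, 77, 61, 62, 66, 77, 79, 72, 66, 76]
t=2: [27, 32, 25, 34, 33, 31, 25, 24, 28, 31, 25]
t=3: [84, 87, 83, 88, 88, 87, 83, 83, 85, 87, 83]
t=4: [15, 16, 14, 17, 17, 16, 14, 14, 15, 16, 14]
t=5: [45, 46, 45, 46, 46, 46, 45, 45, 45, 46, 45]
t=6: [103, 103, 103, 103, 103, 103, 103, 103, 103, 103, 103]
t=7: [69, 69, 69, 69, 69, 69, 69, 69, 69, 69, 69]
t=8: [33, 33, 33, 33, 33, 33, 33, 33, 33, 33, 33]
t=9: [99, 99, 99, 99, 99, 99, 99, 99, 99, 99, 99]
t=10: [57, 57, 57, 57, 57, 57, 57, 57, 57, 57, 57]
t=11: [69, 69, 69, 69, 69, 69, 69, 69, 69, 69, 69]

Answer: a_6(2401) = 99
Key observation: The state at step 7, [69, 69, 69, 69, 69, 69, 69, 69, 69, 69, 69], reappears at step 11: the system is in a cycle of period 4 from step 7 on.  Therefore the state at step 2401 equals the state at step 7 + ((2401 - 7) mod 4) = 9, which is [99, 99, 99, 99, 99, 99, 99, 99, 99, 99, 99].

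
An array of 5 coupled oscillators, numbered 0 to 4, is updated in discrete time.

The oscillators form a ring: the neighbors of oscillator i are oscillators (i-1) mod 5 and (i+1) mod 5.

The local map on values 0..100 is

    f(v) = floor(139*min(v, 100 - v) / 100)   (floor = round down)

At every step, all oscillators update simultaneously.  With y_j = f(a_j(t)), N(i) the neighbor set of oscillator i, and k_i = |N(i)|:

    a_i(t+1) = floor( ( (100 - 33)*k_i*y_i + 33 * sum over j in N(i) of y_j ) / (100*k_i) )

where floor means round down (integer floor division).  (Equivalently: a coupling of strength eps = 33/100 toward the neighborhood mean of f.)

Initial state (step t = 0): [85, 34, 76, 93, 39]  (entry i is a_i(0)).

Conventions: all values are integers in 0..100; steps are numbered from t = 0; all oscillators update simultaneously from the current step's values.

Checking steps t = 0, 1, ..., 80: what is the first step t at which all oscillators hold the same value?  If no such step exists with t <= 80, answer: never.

Answer: never
Key observation: The state at step 15 reappears at step 23 — the system is in a cycle of period 8 from step 15 on.  No step 0..23 is synchronized, and the cycle repeats forever, so no step up to 80 (or ever) has all oscillators equal.

Derivation:
t=0: [85, 34, 76, 93, 39]  (not all equal)
t=1: [30, 40, 31, 20, 40]  (not all equal)
t=2: [45, 50, 42, 34, 48]  (not all equal)
t=3: [63, 66, 58, 51, 62]  (not all equal)
t=4: [50, 49, 57, 63, 54]  (not all equal)
t=5: [67, 66, 59, 54, 62]  (not all equal)
t=6: [46, 48, 55, 60, 52]  (not all equal)
t=7: [63, 64, 61, 57, 63]  (not all equal)
t=8: [50, 50, 54, 56, 52]  (not all equal)
t=9: [68, 68, 63, 62, 65]  (not all equal)
t=10: [44, 45, 50, 51, 48]  (not all equal)
t=11: [61, 62, 67, 67, 65]  (not all equal)
t=12: [52, 51, 46, 45, 48]  (not all equal)
t=13: [66, 66, 63, 62, 65]  (not all equal)
t=14: [47, 47, 50, 51, 48]  (not all equal)
t=15: [65, 65, 68, 67, 66]  (not all equal)
t=16: [47, 47, 44, 45, 46]  (not all equal)
t=17: [64, 64, 61, 62, 63]  (not all equal)
t=18: [50, 50, 53, 52, 51]  (not all equal)
t=19: [68, 68, 65, 66, 67]  (not all equal)
t=20: [44, 44, 47, 46, 45]  (not all equal)
t=21: [61, 61, 64, 63, 62]  (not all equal)
t=22: [53, 53, 50, 51, 52]  (not all equal)
t=23: [65, 65, 68, 67, 66]  (not all equal)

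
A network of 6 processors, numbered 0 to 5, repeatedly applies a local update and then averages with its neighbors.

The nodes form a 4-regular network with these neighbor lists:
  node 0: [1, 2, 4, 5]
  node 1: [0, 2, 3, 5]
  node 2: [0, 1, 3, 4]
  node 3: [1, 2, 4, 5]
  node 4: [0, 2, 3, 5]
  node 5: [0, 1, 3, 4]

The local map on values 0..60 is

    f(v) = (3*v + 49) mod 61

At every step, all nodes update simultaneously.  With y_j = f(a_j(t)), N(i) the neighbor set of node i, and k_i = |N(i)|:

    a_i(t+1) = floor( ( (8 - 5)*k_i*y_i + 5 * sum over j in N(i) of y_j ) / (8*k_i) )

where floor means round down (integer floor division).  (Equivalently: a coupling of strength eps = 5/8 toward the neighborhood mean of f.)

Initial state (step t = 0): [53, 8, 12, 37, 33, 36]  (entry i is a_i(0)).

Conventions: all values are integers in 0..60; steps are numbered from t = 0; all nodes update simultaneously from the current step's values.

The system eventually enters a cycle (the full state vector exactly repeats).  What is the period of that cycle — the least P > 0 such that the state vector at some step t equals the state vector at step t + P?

Answer: 20
Key observation: The state at step 2, [44, 44, 44, 26, 26, 26], reappears at step 22 — and no state repeats earlier — so the cycle the system enters has period 20.

Derivation:
t=0: [53, 8, 12, 37, 33, 36]
t=1: [24, 23, 24, 29, 28, 28]
t=2: [44, 44, 44, 26, 26, 26]
t=3: [42, 42, 42, 21, 21, 21]
t=4: [52, 52, 52, 51, 51, 51]
t=5: [21, 21, 21, 19, 19, 19]
t=6: [49, 49, 49, 46, 46, 46]
t=7: [10, 10, 10, 6, 6, 6]
t=8: [14, 14, 14, 9, 9, 9]
t=9: [25, 25, 25, 19, 19, 19]
t=10: [15, 15, 15, 31, 31, 31]
t=11: [28, 28, 28, 24, 24, 24]
t=12: [26, 26, 26, 44, 44, 44]
t=13: [21, 21, 21, 42, 42, 42]
t=14: [51, 51, 51, 52, 52, 52]
t=15: [19, 19, 19, 21, 21, 21]
t=16: [46, 46, 46, 49, 49, 49]
t=17: [6, 6, 6, 10, 10, 10]
t=18: [9, 9, 9, 14, 14, 14]
t=19: [19, 19, 19, 25, 25, 25]
t=20: [31, 31, 31, 15, 15, 15]
t=21: [24, 24, 24, 28, 28, 28]
t=22: [44, 44, 44, 26, 26, 26]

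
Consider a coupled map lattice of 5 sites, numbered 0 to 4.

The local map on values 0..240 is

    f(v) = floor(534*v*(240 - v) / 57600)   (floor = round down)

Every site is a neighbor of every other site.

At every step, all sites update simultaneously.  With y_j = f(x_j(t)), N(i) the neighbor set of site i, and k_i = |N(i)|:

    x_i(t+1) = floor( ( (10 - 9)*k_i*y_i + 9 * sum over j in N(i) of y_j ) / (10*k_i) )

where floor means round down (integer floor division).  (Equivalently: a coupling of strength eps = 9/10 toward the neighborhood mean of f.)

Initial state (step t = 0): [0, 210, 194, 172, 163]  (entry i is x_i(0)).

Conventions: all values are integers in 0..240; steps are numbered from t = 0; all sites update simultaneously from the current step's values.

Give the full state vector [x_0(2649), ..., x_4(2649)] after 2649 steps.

Answer: [132, 132, 132, 132, 132]
Key observation: The state at step 3, [132, 132, 132, 132, 132], reappears at step 4: the system is in a cycle of period 1 from step 3 on.  Therefore the state at step 2649 equals the state at step 3 + ((2649 - 3) mod 1) = 3, which is [132, 132, 132, 132, 132].

Derivation:
t=0: [0, 210, 194, 172, 163]
t=1: [81, 74, 71, 68, 67]
t=2: [110, 111, 111, 112, 112]
t=3: [132, 132, 132, 132, 132]
t=4: [132, 132, 132, 132, 132]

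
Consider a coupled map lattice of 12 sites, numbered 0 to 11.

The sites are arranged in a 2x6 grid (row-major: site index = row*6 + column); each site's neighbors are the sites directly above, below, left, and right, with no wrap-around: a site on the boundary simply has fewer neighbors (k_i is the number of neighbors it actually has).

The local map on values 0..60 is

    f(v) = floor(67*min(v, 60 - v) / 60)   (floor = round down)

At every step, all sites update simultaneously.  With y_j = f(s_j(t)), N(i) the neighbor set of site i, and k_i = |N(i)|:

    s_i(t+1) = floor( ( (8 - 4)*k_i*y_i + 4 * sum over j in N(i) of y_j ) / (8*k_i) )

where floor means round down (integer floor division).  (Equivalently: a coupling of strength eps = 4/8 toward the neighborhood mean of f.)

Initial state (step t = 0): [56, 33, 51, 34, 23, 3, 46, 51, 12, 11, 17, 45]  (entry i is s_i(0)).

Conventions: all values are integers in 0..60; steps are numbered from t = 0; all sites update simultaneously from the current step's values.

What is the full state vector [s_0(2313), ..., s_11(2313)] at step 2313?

Simulating step by step:
t=0: [56, 33, 51, 34, 23, 3, 46, 51, 12, 11, 17, 45]
t=1: [13, 19, 17, 22, 20, 11, 11, 14, 11, 16, 17, 13]
t=2: [15, 18, 18, 21, 20, 15, 13, 15, 14, 17, 17, 14]
t=3: [16, 18, 19, 21, 20, 17, 15, 16, 16, 18, 18, 16]
t=4: [17, 19, 20, 22, 21, 18, 16, 17, 18, 20, 19, 18]
t=5: [18, 20, 21, 23, 22, 20, 17, 18, 20, 21, 21, 20]
t=6: [20, 21, 23, 24, 23, 22, 19, 20, 22, 23, 23, 22]
t=7: [22, 23, 24, 25, 25, 24, 21, 22, 24, 25, 24, 24]
t=8: [24, 24, 26, 26, 26, 26, 23, 24, 25, 26, 26, 26]
t=9: [25, 26, 28, 29, 29, 29, 25, 26, 27, 28, 29, 29]
t=10: [27, 29, 30, 31, 32, 32, 27, 28, 30, 31, 31, 32]
t=11: [30, 31, 32, 32, 31, 31, 30, 31, 32, 32, 31, 31]
t=12: [32, 32, 31, 31, 31, 32, 32, 32, 31, 31, 31, 32]
t=13: [31, 31, 31, 32, 31, 31, 31, 31, 31, 32, 31, 31]
t=14: [32, 32, 31, 31, 31, 32, 32, 32, 31, 31, 31, 32]

Answer: [31, 31, 31, 32, 31, 31, 31, 31, 31, 32, 31, 31]
Key observation: The state at step 12, [32, 32, 31, 31, 31, 32, 32, 32, 31, 31, 31, 32], reappears at step 14: the system is in a cycle of period 2 from step 12 on.  Therefore the state at step 2313 equals the state at step 12 + ((2313 - 12) mod 2) = 13, which is [31, 31, 31, 32, 31, 31, 31, 31, 31, 32, 31, 31].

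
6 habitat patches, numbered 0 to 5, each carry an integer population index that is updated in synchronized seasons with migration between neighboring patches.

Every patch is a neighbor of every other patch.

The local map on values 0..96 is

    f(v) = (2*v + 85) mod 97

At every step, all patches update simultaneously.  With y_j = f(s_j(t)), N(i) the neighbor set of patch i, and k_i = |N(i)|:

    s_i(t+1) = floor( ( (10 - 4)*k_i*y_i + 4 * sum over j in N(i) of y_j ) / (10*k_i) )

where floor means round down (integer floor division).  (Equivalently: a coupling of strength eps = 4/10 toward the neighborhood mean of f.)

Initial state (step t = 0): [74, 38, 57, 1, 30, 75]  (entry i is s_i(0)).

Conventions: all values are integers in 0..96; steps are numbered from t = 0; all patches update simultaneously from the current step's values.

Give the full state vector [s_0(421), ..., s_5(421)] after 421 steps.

Answer: [48, 62, 30, 23, 55, 51]
Key observation: The state at step 29, [65, 29, 46, 39, 22, 68], reappears at step 32: the system is in a cycle of period 3 from step 29 on.  Therefore the state at step 421 equals the state at step 29 + ((421 - 29) mod 3) = 31, which is [48, 62, 30, 23, 55, 51].

Derivation:
t=0: [74, 38, 57, 1, 30, 75]
t=1: [43, 56, 25, 67, 47, 44]
t=2: [62, 25, 43, 36, 66, 63]
t=3: [25, 37, 56, 49, 30, 27]
t=4: [42, 54, 23, 67, 47, 44]
t=5: [68, 80, 48, 43, 73, 70]
t=6: [38, 50, 68, 62, 43, 40]
t=7: [60, 72, 40, 34, 65, 62]
t=8: [22, 34, 51, 45, 27, 24]
t=9: [43, 55, 73, 67, 48, 45]
t=10: [62, 24, 43, 36, 67, 64]
t=11: [26, 37, 56, 49, 31, 28]
t=12: [43, 55, 24, 67, 48, 45]
t=13: [62, 24, 42, 36, 67, 64]
t=14: [25, 36, 55, 49, 31, 28]
t=15: [42, 53, 22, 67, 48, 45]
t=16: [68, 79, 47, 43, 74, 71]
t=17: [38, 49, 66, 62, 44, 41]
t=18: [60, 71, 38, 34, 66, 63]
t=19: [22, 33, 49, 45, 28, 25]
t=20: [43, 54, 71, 67, 49, 46]
t=21: [70, 81, 48, 44, 76, 73]
t=22: [42, 53, 69, 65, 48, 45]
t=23: [67, 79, 45, 41, 73, 70]
t=24: [36, 48, 63, 59, 42, 39]
t=25: [55, 68, 33, 29, 62, 58]
t=26: [12, 26, 40, 35, 19, 15]
t=27: [24, 38, 53, 47, 31, 27]
t=28: [48, 62, 78, 72, 55, 51]
t=29: [65, 29, 46, 39, 22, 68]
t=30: [32, 45, 63, 56, 38, 35]
t=31: [48, 62, 30, 23, 55, 51]
t=32: [65, 29, 46, 39, 22, 68]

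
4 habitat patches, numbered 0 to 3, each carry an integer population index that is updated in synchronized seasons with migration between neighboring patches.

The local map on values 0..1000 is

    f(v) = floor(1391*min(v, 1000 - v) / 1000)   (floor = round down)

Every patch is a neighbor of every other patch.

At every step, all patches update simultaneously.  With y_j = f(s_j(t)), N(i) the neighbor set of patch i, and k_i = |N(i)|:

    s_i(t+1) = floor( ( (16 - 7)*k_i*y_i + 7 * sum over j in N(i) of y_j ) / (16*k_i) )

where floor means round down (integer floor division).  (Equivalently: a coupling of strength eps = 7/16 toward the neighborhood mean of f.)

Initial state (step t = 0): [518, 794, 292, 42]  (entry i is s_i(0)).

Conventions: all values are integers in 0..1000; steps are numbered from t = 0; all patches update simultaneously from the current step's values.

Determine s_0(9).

Answer: s_0(9) = 655

Derivation:
t=0: [518, 794, 292, 42]
t=1: [486, 326, 376, 231]
t=2: [569, 476, 505, 421]
t=3: [619, 645, 656, 613]
t=4: [517, 502, 496, 521]
t=5: [675, 684, 683, 673]
t=6: [448, 443, 443, 449]
t=7: [621, 618, 618, 621]
t=8: [528, 529, 529, 528]
t=9: [655, 655, 655, 655]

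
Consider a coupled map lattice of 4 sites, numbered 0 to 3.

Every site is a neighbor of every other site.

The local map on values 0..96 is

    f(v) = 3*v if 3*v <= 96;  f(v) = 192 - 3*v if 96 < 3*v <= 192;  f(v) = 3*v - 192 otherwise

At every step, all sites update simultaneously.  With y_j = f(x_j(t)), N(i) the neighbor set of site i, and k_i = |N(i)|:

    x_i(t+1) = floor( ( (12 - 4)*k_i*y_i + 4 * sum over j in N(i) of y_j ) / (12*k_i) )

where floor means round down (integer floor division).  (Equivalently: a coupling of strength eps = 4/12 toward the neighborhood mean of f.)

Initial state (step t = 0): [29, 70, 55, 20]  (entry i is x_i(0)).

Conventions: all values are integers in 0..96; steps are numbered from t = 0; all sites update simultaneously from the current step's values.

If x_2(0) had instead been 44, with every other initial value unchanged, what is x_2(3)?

Simulating step by step:
t=0: [29, 70, 44, 20]
t=1: [73, 35, 58, 58]
t=2: [31, 65, 26, 26]
t=3: [79, 29, 71, 71]

Answer: x_2(3) = 71
Key observation: This trace re-runs the system from the modified initial state.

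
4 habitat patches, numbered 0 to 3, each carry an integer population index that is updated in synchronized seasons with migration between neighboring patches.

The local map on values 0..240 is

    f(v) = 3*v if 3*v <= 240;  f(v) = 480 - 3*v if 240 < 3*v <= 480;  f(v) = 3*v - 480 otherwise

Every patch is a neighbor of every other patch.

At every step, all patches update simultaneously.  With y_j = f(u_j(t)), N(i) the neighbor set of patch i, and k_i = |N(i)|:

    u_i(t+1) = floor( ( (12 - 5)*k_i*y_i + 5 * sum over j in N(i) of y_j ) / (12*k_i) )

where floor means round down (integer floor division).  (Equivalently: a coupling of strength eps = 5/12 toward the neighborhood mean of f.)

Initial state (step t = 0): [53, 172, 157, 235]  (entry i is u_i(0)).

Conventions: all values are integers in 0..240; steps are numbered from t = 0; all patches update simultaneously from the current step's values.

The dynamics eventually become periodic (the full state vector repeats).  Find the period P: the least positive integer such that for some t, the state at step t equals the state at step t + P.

Simulating step by step:
t=0: [53, 172, 157, 235]
t=1: [130, 75, 63, 159]
t=2: [110, 170, 154, 71]
t=3: [123, 70, 65, 151]
t=4: [124, 168, 162, 87]
t=5: [97, 60, 52, 146]
t=6: [162, 158, 148, 97]
t=7: [35, 35, 48, 116]
t=8: [114, 114, 131, 126]
t=9: [125, 125, 103, 109]
t=10: [120, 120, 150, 142]
t=11: [98, 98, 58, 69]
t=12: [187, 187, 181, 196]
t=13: [82, 82, 74, 94]
t=14: [227, 227, 222, 211]
t=15: [192, 192, 185, 170]
t=16: [83, 83, 74, 54]
t=17: [220, 220, 216, 189]
t=18: [165, 165, 160, 124]
t=19: [25, 25, 19, 67]
t=20: [90, 90, 82, 146]
t=21: [190, 190, 200, 115]
t=22: [100, 100, 113, 120]
t=23: [166, 166, 148, 139]
t=24: [26, 26, 34, 46]
t=25: [89, 89, 100, 116]
t=26: [197, 197, 182, 161]
t=27: [89, 89, 69, 41]
t=28: [199, 199, 197, 159]
t=29: [100, 100, 97, 49]
t=30: [176, 176, 180, 162]
t=31: [43, 43, 49, 25]
t=32: [124, 124, 132, 100]
t=33: [114, 114, 104, 146]
t=34: [128, 128, 142, 86]
t=35: [107, 107, 89, 163]
t=36: [145, 145, 169, 79]
t=37: [69, 69, 61, 154]
t=38: [177, 177, 166, 93]
t=39: [67, 67, 52, 133]
t=40: [178, 178, 158, 124]
t=41: [54, 54, 33, 78]
t=42: [163, 163, 135, 195]
t=43: [31, 31, 60, 74]
t=44: [123, 123, 161, 180]
t=45: [88, 88, 40, 66]
t=46: [200, 200, 157, 192]
t=47: [101, 101, 51, 90]
t=48: [178, 178, 167, 192]
t=49: [55, 55, 40, 73]
t=50: [166, 166, 146, 190]
t=51: [31, 31, 42, 63]
t=52: [110, 110, 125, 153]
t=53: [125, 125, 105, 68]
t=54: [127, 127, 153, 171]
t=55: [79, 79, 44, 49]
t=56: [209, 209, 163, 169]
t=57: [111, 111, 49, 57]
t=58: [150, 150, 150, 161]
t=59: [26, 26, 26, 14]
t=60: [73, 73, 73, 57]
t=61: [212, 212, 212, 191]
t=62: [147, 147, 147, 119]
t=63: [50, 50, 50, 88]
t=64: [159, 159, 159, 188]
t=65: [14, 14, 14, 50]
t=66: [57, 57, 57, 105]
t=67: [170, 170, 170, 167]
t=68: [28, 28, 28, 24]
t=69: [82, 82, 82, 77]
t=70: [233, 233, 233, 232]
t=71: [218, 218, 218, 217]
t=72: [173, 173, 173, 172]
t=73: [38, 38, 38, 37]
t=74: [113, 113, 113, 112]
t=75: [141, 141, 141, 142]
t=76: [56, 56, 56, 55]
t=77: [167, 167, 167, 166]
t=78: [20, 20, 20, 19]
t=79: [59, 59, 59, 58]
t=80: [176, 176, 176, 175]
t=81: [47, 47, 47, 46]
t=82: [140, 140, 140, 139]
t=83: [60, 60, 60, 61]
t=84: [180, 180, 180, 181]
t=85: [60, 60, 60, 61]

Answer: 2
Key observation: The state at step 83, [60, 60, 60, 61], reappears at step 85 — and no state repeats earlier — so the cycle the system enters has period 2.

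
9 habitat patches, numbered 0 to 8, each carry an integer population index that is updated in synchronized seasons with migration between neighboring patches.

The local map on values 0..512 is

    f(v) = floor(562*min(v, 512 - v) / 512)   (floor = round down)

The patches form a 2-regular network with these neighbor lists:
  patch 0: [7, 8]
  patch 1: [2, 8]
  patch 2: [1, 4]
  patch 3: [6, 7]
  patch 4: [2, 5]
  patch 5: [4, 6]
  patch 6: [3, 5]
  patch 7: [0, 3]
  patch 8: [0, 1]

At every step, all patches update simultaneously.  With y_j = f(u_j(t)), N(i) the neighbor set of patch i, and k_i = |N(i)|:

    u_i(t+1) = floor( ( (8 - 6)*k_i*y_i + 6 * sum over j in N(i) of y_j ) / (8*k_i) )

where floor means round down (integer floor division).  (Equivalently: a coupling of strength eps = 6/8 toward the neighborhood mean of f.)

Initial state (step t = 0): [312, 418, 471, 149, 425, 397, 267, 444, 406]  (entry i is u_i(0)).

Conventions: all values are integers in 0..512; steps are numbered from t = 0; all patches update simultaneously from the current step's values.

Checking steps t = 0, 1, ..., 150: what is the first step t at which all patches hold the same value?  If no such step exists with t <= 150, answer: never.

Simulating step by step:
t=0: [312, 418, 471, 149, 425, 397, 267, 444, 406]  (not all equal)
t=1: [126, 86, 85, 169, 87, 167, 175, 161, 149]  (not all equal)
t=2: [161, 119, 94, 184, 127, 153, 186, 165, 127]  (not all equal)
t=3: [164, 123, 126, 194, 136, 170, 189, 186, 149]  (not all equal)
t=4: [182, 146, 141, 207, 158, 180, 201, 198, 158]  (not all equal)
t=5: [196, 162, 163, 220, 174, 196, 214, 214, 177]  (not all equal)
t=6: [214, 183, 182, 235, 194, 212, 229, 229, 195]  (not all equal)
t=7: [232, 204, 204, 252, 214, 231, 246, 246, 216]  (not all equal)
t=8: [253, 228, 227, 271, 237, 252, 265, 266, 238]  (not all equal)
t=9: [268, 253, 253, 268, 261, 268, 270, 270, 262]  (not all equal)
t=10: [268, 275, 276, 265, 272, 269, 266, 266, 272]  (not all equal)
t=11: [266, 260, 260, 270, 262, 266, 268, 269, 263]  (not all equal)
t=12: [269, 274, 275, 266, 273, 270, 267, 267, 273]  (not all equal)
t=13: [265, 261, 261, 268, 262, 265, 267, 268, 263]  (not all equal)
t=14: [270, 274, 274, 267, 273, 271, 268, 268, 273]  (not all equal)
t=15: [264, 261, 261, 267, 262, 264, 266, 266, 262]  (not all equal)
t=16: [272, 274, 274, 269, 273, 272, 270, 270, 273]  (not all equal)
t=17: [263, 261, 261, 265, 262, 263, 264, 264, 262]  (not all equal)
t=18: [273, 274, 274, 271, 274, 273, 272, 272, 274]  (not all equal)
t=19: [262, 261, 261, 263, 261, 262, 263, 263, 261]  (not all equal)
t=20: [274, 275, 275, 273, 274, 274, 273, 273, 274]  (not all equal)
t=21: [261, 260, 260, 262, 260, 261, 261, 261, 260]  (not all equal)
t=22: [275, 276, 276, 274, 275, 275, 274, 274, 275]  (not all equal)
t=23: [260, 259, 259, 261, 259, 260, 260, 260, 259]  (not all equal)
t=24: [276, 277, 277, 275, 276, 276, 275, 275, 276]  (not all equal)
t=25: [259, 257, 257, 260, 258, 259, 259, 259, 258]  (not all equal)
t=26: [277, 278, 278, 276, 278, 277, 276, 276, 278]  (not all equal)
t=27: [257, 256, 256, 259, 256, 257, 258, 258, 256]  (not all equal)
t=28: [279, 281, 281, 277, 280, 279, 278, 278, 280]  (not all equal)
t=29: [255, 253, 253, 256, 254, 255, 256, 256, 254]  (not all equal)
t=30: [279, 277, 277, 281, 278, 279, 280, 280, 278]  (not all equal)
t=31: [255, 256, 256, 253, 256, 255, 254, 254, 256]  (not all equal)
t=32: [279, 281, 281, 277, 280, 279, 278, 278, 280]  (not all equal)

Answer: never
Key observation: The state at step 28 reappears at step 32 — the system is in a cycle of period 4 from step 28 on.  No step 0..32 is synchronized, and the cycle repeats forever, so no step up to 150 (or ever) has all patches equal.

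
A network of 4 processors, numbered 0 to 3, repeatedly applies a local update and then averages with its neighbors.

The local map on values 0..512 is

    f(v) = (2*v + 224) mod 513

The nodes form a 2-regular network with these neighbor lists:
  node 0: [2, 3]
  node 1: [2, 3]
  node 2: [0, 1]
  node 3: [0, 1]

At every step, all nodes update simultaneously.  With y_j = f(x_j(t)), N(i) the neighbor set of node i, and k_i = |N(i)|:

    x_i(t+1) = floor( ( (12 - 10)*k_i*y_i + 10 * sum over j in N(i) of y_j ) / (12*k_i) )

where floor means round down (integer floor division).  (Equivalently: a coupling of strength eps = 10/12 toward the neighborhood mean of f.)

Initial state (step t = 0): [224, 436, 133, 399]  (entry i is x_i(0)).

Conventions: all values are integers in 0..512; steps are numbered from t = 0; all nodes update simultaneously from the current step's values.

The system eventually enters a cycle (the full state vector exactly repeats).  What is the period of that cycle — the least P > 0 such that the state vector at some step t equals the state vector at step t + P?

Answer: 18
Key observation: The state at step 20, [445, 445, 445, 445], reappears at step 38 — and no state repeats earlier — so the cycle the system enters has period 18.

Derivation:
t=0: [224, 436, 133, 399]
t=1: [442, 427, 177, 180]
t=2: [70, 65, 66, 67]
t=3: [358, 356, 358, 358]
t=4: [427, 426, 425, 425]
t=5: [48, 48, 50, 50]
t=6: [323, 323, 320, 320]
t=7: [352, 352, 356, 356]
t=8: [421, 421, 416, 416]
t=9: [31, 31, 38, 38]
t=10: [297, 297, 288, 288]
t=11: [290, 290, 302, 302]
t=12: [311, 311, 295, 295]
t=13: [306, 306, 327, 327]
t=14: [358, 358, 330, 330]
t=15: [380, 380, 417, 417]
t=16: [105, 105, 397, 397]
t=17: [493, 493, 445, 445]
t=18: [104, 104, 168, 168]
t=19: [111, 111, 367, 367]
t=20: [445, 445, 445, 445]
t=21: [88, 88, 88, 88]
t=22: [400, 400, 400, 400]
t=23: [511, 511, 511, 511]
t=24: [220, 220, 220, 220]
t=25: [151, 151, 151, 151]
t=26: [13, 13, 13, 13]
t=27: [250, 250, 250, 250]
t=28: [211, 211, 211, 211]
t=29: [133, 133, 133, 133]
t=30: [490, 490, 490, 490]
t=31: [178, 178, 178, 178]
t=32: [67, 67, 67, 67]
t=33: [358, 358, 358, 358]
t=34: [427, 427, 427, 427]
t=35: [52, 52, 52, 52]
t=36: [328, 328, 328, 328]
t=37: [367, 367, 367, 367]
t=38: [445, 445, 445, 445]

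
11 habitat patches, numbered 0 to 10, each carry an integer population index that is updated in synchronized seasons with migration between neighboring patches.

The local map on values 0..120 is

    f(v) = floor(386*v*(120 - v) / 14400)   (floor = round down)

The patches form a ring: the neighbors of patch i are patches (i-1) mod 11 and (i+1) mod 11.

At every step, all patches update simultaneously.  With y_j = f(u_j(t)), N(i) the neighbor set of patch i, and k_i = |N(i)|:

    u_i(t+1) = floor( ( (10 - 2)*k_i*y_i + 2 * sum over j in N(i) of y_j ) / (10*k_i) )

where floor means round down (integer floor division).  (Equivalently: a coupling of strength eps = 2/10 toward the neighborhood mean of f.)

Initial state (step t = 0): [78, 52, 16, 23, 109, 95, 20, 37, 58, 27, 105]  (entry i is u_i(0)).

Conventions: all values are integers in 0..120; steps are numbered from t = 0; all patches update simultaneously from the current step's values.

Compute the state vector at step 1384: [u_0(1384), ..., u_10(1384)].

Simulating step by step:
t=0: [78, 52, 16, 23, 109, 95, 20, 37, 58, 27, 105]
t=1: [83, 88, 50, 54, 37, 58, 56, 80, 91, 67, 49]
t=2: [82, 77, 91, 93, 84, 94, 94, 84, 74, 92, 92]
t=3: [82, 85, 71, 68, 78, 66, 66, 80, 87, 71, 70]
t=4: [83, 80, 91, 93, 88, 94, 94, 85, 78, 91, 92]
t=5: [81, 83, 71, 68, 73, 66, 66, 78, 84, 71, 70]
t=6: [84, 83, 92, 93, 91, 94, 94, 87, 82, 91, 92]
t=7: [79, 80, 70, 67, 69, 65, 66, 75, 81, 71, 70]
t=8: [86, 85, 92, 94, 94, 94, 94, 89, 85, 92, 92]
t=9: [77, 77, 69, 65, 65, 65, 65, 72, 77, 70, 69]
t=10: [88, 88, 93, 94, 95, 95, 94, 91, 88, 92, 93]
t=11: [74, 74, 67, 65, 63, 63, 65, 70, 73, 69, 68]
t=12: [91, 91, 94, 95, 95, 95, 94, 93, 91, 93, 93]
t=13: [69, 69, 65, 63, 63, 63, 65, 67, 69, 67, 67]
t=14: [94, 94, 95, 95, 96, 95, 95, 94, 94, 94, 94]
t=15: [65, 64, 63, 62, 61, 62, 63, 64, 65, 65, 65]
t=16: [95, 95, 96, 96, 96, 96, 96, 95, 95, 95, 95]
t=17: [63, 62, 61, 61, 61, 61, 61, 62, 63, 63, 63]
t=18: [96, 96, 96, 96, 96, 96, 96, 96, 96, 96, 96]
t=19: [61, 61, 61, 61, 61, 61, 61, 61, 61, 61, 61]
t=20: [96, 96, 96, 96, 96, 96, 96, 96, 96, 96, 96]

Answer: [96, 96, 96, 96, 96, 96, 96, 96, 96, 96, 96]
Key observation: The state at step 18, [96, 96, 96, 96, 96, 96, 96, 96, 96, 96, 96], reappears at step 20: the system is in a cycle of period 2 from step 18 on.  Therefore the state at step 1384 equals the state at step 18 + ((1384 - 18) mod 2) = 18, which is [96, 96, 96, 96, 96, 96, 96, 96, 96, 96, 96].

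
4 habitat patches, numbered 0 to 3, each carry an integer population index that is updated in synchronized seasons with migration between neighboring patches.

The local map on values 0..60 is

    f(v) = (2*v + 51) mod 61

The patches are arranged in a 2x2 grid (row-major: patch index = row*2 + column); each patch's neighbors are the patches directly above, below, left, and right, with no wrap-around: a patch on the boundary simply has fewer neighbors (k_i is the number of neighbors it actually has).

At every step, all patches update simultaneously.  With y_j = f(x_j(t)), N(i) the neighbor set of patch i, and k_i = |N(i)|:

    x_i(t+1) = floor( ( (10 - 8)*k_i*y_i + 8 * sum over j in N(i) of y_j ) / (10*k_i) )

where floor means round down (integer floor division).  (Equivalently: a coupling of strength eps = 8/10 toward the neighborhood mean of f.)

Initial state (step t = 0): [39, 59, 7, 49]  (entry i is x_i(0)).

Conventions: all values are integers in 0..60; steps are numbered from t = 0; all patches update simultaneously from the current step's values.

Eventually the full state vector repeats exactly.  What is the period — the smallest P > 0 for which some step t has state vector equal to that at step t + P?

Simulating step by step:
t=0: [39, 59, 7, 49]
t=1: [21, 23, 14, 25]
t=2: [28, 36, 32, 29]
t=3: [31, 37, 48, 31]
t=4: [21, 42, 46, 21]
t=5: [20, 28, 29, 20]
t=6: [43, 33, 33, 43]
t=7: [47, 23, 23, 47]
t=8: [33, 25, 25, 33]
t=9: [43, 52, 52, 43]
t=10: [29, 18, 18, 29]
t=11: [30, 43, 43, 30]
t=12: [22, 43, 43, 22]
t=13: [18, 30, 30, 18]
t=14: [45, 30, 30, 45]
t=15: [43, 25, 25, 43]
t=16: [35, 20, 20, 35]
t=17: [36, 54, 54, 36]
t=18: [29, 8, 8, 29]
t=19: [14, 39, 39, 14]
t=20: [9, 15, 15, 9]
t=21: [17, 10, 10, 17]
t=22: [12, 21, 21, 12]
t=23: [28, 17, 17, 28]
t=24: [28, 41, 41, 28]
t=25: [18, 39, 39, 18]
t=26: [10, 22, 22, 10]
t=27: [29, 14, 14, 29]
t=28: [24, 42, 42, 24]
t=29: [18, 33, 33, 18]
t=30: [50, 32, 32, 50]
t=31: [49, 34, 34, 49]
t=32: [51, 33, 33, 51]
t=33: [51, 36, 36, 51]
t=34: [7, 25, 25, 7]
t=35: [32, 11, 11, 32]
t=36: [20, 45, 45, 20]
t=37: [21, 27, 27, 21]
t=38: [41, 34, 34, 41]
t=39: [48, 20, 20, 48]
t=40: [29, 26, 26, 29]
t=41: [43, 46, 46, 43]
t=42: [19, 16, 16, 19]
t=43: [23, 26, 26, 23]
t=44: [40, 37, 37, 40]
t=45: [4, 7, 7, 4]
t=46: [15, 48, 48, 15]
t=47: [24, 21, 21, 24]
t=48: [33, 36, 36, 33]
t=49: [12, 45, 45, 12]
t=50: [18, 15, 15, 18]
t=51: [21, 24, 24, 21]
t=52: [36, 33, 33, 36]
t=53: [45, 12, 12, 45]
t=54: [15, 18, 18, 15]
t=55: [24, 21, 21, 24]

Answer: 8
Key observation: The state at step 47, [24, 21, 21, 24], reappears at step 55 — and no state repeats earlier — so the cycle the system enters has period 8.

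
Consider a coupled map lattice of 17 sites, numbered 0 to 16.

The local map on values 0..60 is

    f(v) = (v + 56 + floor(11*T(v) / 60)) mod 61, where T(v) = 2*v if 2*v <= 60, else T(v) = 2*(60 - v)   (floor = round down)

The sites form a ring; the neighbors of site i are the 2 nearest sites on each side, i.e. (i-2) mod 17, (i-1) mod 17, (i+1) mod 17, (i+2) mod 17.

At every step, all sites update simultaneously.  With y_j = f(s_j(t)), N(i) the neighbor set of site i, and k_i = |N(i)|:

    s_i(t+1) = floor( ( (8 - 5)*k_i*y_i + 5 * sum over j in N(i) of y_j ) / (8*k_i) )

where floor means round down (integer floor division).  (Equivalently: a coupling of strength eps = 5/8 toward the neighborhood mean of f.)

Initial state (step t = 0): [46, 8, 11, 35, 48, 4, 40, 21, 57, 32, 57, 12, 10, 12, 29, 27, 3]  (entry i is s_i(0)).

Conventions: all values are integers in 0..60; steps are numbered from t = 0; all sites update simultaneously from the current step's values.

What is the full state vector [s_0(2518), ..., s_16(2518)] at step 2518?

Simulating step by step:
t=0: [46, 8, 11, 35, 48, 4, 40, 21, 57, 32, 57, 12, 10, 12, 29, 27, 3]
t=1: [33, 26, 25, 24, 31, 23, 34, 29, 44, 35, 36, 21, 20, 17, 29, 35, 40]
t=2: [35, 32, 31, 29, 32, 30, 36, 35, 39, 36, 34, 27, 26, 25, 31, 35, 37]
t=3: [38, 37, 36, 35, 36, 36, 38, 38, 39, 37, 36, 32, 32, 32, 35, 37, 38]
t=4: [40, 40, 39, 39, 39, 39, 40, 40, 40, 39, 38, 37, 37, 37, 38, 39, 40]
t=5: [41, 41, 41, 41, 41, 41, 41, 41, 41, 41, 40, 40, 40, 40, 40, 41, 41]
t=6: [42, 42, 42, 42, 42, 42, 42, 42, 42, 42, 42, 42, 42, 42, 42, 42, 42]
t=7: [43, 43, 43, 43, 43, 43, 43, 43, 43, 43, 43, 43, 43, 43, 43, 43, 43]
t=8: [44, 44, 44, 44, 44, 44, 44, 44, 44, 44, 44, 44, 44, 44, 44, 44, 44]
t=9: [44, 44, 44, 44, 44, 44, 44, 44, 44, 44, 44, 44, 44, 44, 44, 44, 44]

Answer: [44, 44, 44, 44, 44, 44, 44, 44, 44, 44, 44, 44, 44, 44, 44, 44, 44]
Key observation: The state at step 8, [44, 44, 44, 44, 44, 44, 44, 44, 44, 44, 44, 44, 44, 44, 44, 44, 44], reappears at step 9: the system is in a cycle of period 1 from step 8 on.  Therefore the state at step 2518 equals the state at step 8 + ((2518 - 8) mod 1) = 8, which is [44, 44, 44, 44, 44, 44, 44, 44, 44, 44, 44, 44, 44, 44, 44, 44, 44].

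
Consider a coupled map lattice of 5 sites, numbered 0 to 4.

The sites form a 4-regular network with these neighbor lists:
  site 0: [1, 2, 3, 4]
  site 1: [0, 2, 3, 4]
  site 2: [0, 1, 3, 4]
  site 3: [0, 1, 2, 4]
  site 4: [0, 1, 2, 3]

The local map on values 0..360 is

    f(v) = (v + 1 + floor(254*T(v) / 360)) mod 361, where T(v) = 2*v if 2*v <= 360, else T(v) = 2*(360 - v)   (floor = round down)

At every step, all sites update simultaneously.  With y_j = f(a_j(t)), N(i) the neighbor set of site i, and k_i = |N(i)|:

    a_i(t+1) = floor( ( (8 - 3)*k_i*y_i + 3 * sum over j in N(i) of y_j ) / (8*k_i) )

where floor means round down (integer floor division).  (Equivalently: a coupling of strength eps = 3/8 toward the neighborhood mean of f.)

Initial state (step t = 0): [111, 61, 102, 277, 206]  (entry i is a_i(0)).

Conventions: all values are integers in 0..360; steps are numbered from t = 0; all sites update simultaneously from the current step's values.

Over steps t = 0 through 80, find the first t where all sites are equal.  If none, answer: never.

Answer: never
Key observation: The state at step 13 reappears at step 15 — the system is in a cycle of period 2 from step 13 on.  No step 0..15 is synchronized, and the cycle repeats forever, so no step up to 80 (or ever) has all sites equal.

Derivation:
t=0: [111, 61, 102, 277, 206]  (not all equal)
t=1: [213, 149, 201, 89, 104]  (not all equal)
t=2: [121, 280, 123, 203, 222]  (not all equal)
t=3: [224, 86, 227, 103, 99]  (not all equal)
t=4: [104, 185, 104, 207, 202]  (not all equal)
t=5: [198, 103, 198, 98, 99]  (not all equal)
t=6: [115, 212, 115, 206, 207]  (not all equal)
t=7: [217, 101, 217, 102, 102]  (not all equal)
t=8: [110, 209, 110, 210, 210]  (not all equal)
t=9: [208, 100, 208, 99, 99]  (not all equal)
t=10: [112, 207, 112, 206, 206]  (not all equal)
t=11: [212, 101, 212, 101, 101]  (not all equal)
t=12: [111, 209, 111, 209, 209]  (not all equal)
t=13: [210, 100, 210, 100, 100]  (not all equal)
t=14: [111, 208, 111, 208, 208]  (not all equal)
t=15: [210, 100, 210, 100, 100]  (not all equal)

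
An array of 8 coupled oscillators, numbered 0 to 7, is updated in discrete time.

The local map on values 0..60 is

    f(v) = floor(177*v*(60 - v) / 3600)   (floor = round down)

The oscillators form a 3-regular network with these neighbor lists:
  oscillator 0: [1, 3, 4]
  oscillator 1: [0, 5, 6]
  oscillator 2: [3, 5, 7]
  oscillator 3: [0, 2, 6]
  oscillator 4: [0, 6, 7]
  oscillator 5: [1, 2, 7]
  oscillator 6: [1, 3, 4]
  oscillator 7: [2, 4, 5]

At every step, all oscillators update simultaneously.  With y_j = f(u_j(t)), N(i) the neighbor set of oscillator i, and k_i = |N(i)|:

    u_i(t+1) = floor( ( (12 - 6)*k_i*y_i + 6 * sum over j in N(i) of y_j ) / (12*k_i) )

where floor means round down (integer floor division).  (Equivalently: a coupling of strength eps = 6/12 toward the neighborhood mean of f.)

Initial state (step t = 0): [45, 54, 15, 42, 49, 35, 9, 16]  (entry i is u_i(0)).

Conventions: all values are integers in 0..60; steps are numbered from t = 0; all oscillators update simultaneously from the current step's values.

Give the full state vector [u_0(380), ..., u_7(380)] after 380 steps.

Answer: [41, 41, 41, 41, 41, 41, 41, 41]
Key observation: The state at step 6, [41, 41, 41, 41, 41, 41, 41, 41], reappears at step 8: the system is in a cycle of period 2 from step 6 on.  Therefore the state at step 380 equals the state at step 6 + ((380 - 6) mod 2) = 6, which is [41, 41, 41, 41, 41, 41, 41, 41].

Derivation:
t=0: [45, 54, 15, 42, 49, 35, 9, 16]
t=1: [29, 23, 35, 33, 27, 35, 24, 34]
t=2: [43, 42, 43, 43, 43, 42, 42, 43]
t=3: [35, 36, 35, 35, 35, 36, 36, 35]
t=4: [42, 42, 42, 42, 42, 42, 42, 42]
t=5: [37, 37, 37, 37, 37, 37, 37, 37]
t=6: [41, 41, 41, 41, 41, 41, 41, 41]
t=7: [38, 38, 38, 38, 38, 38, 38, 38]
t=8: [41, 41, 41, 41, 41, 41, 41, 41]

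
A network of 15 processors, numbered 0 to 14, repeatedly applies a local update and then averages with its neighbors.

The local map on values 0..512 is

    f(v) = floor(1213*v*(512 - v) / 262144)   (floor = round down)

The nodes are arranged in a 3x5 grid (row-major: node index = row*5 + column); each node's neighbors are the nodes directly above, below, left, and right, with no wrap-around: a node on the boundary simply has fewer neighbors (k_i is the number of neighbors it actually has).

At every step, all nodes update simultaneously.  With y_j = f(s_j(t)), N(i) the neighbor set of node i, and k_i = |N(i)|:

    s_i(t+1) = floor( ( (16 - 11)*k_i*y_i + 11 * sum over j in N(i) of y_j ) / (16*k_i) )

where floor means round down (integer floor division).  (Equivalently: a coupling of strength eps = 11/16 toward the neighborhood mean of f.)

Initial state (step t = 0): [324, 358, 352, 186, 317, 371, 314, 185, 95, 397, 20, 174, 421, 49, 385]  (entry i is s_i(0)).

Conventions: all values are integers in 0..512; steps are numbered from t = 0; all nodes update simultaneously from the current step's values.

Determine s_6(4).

Simulating step by step:
t=0: [324, 358, 352, 186, 317, 371, 314, 185, 95, 397, 20, 174, 421, 49, 385]
t=1: [258, 269, 267, 254, 258, 216, 269, 243, 207, 225, 190, 201, 205, 166, 178]
t=2: [299, 302, 302, 300, 301, 295, 298, 298, 292, 292, 289, 291, 287, 279, 279]
t=3: [294, 293, 293, 294, 294, 295, 295, 295, 296, 296, 296, 297, 297, 298, 298]
t=4: [296, 296, 296, 295, 295, 295, 295, 295, 295, 295, 295, 295, 295, 295, 295]

Answer: s_6(4) = 295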